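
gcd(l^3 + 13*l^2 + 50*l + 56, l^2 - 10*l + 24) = 1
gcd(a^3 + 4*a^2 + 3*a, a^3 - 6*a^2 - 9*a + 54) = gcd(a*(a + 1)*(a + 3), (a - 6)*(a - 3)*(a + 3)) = a + 3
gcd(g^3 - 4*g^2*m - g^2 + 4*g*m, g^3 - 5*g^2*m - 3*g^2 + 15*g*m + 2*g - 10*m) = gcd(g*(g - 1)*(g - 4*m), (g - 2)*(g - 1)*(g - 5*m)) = g - 1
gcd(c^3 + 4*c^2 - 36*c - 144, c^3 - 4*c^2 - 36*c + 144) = c^2 - 36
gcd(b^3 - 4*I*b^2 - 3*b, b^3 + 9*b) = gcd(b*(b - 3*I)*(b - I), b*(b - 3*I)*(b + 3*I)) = b^2 - 3*I*b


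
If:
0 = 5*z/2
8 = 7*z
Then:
No Solution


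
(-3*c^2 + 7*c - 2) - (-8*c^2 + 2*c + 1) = 5*c^2 + 5*c - 3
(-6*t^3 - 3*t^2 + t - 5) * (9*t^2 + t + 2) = -54*t^5 - 33*t^4 - 6*t^3 - 50*t^2 - 3*t - 10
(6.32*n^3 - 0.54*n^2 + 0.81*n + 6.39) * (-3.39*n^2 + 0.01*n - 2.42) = -21.4248*n^5 + 1.8938*n^4 - 18.0457*n^3 - 20.3472*n^2 - 1.8963*n - 15.4638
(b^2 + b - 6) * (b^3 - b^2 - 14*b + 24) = b^5 - 21*b^3 + 16*b^2 + 108*b - 144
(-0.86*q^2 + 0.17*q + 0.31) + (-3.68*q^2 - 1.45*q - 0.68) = -4.54*q^2 - 1.28*q - 0.37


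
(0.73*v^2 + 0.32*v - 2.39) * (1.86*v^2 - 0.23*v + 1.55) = 1.3578*v^4 + 0.4273*v^3 - 3.3875*v^2 + 1.0457*v - 3.7045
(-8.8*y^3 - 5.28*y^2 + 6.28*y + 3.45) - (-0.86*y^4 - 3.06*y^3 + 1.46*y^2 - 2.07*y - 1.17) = 0.86*y^4 - 5.74*y^3 - 6.74*y^2 + 8.35*y + 4.62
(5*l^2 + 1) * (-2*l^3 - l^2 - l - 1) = -10*l^5 - 5*l^4 - 7*l^3 - 6*l^2 - l - 1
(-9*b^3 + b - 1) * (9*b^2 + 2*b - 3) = -81*b^5 - 18*b^4 + 36*b^3 - 7*b^2 - 5*b + 3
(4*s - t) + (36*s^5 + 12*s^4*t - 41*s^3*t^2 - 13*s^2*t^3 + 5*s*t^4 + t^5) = 36*s^5 + 12*s^4*t - 41*s^3*t^2 - 13*s^2*t^3 + 5*s*t^4 + 4*s + t^5 - t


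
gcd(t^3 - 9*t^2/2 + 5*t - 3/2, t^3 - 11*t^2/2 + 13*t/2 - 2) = t^2 - 3*t/2 + 1/2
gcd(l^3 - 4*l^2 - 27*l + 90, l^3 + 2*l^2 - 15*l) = l^2 + 2*l - 15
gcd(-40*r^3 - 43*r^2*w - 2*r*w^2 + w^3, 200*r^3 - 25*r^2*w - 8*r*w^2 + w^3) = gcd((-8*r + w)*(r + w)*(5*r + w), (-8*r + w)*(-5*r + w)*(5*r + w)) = 40*r^2 + 3*r*w - w^2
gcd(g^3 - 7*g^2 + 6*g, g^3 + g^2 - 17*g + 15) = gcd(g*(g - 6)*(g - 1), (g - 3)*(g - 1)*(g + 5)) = g - 1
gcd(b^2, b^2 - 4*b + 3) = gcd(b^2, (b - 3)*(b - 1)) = 1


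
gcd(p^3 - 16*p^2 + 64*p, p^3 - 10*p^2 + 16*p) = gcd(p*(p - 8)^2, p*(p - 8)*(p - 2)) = p^2 - 8*p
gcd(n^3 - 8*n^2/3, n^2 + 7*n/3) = n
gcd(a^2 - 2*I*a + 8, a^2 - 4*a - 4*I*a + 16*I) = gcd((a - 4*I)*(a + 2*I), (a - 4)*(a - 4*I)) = a - 4*I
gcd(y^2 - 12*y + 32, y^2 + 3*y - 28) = y - 4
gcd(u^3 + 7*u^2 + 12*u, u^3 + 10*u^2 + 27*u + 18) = u + 3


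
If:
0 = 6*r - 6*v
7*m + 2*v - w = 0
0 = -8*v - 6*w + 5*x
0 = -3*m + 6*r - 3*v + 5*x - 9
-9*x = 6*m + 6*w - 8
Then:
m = -620/2427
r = 667/809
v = 667/809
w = -338/2427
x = 932/809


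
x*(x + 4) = x^2 + 4*x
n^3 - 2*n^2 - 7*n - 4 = (n - 4)*(n + 1)^2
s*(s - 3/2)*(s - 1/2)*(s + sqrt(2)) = s^4 - 2*s^3 + sqrt(2)*s^3 - 2*sqrt(2)*s^2 + 3*s^2/4 + 3*sqrt(2)*s/4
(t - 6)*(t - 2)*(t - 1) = t^3 - 9*t^2 + 20*t - 12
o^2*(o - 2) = o^3 - 2*o^2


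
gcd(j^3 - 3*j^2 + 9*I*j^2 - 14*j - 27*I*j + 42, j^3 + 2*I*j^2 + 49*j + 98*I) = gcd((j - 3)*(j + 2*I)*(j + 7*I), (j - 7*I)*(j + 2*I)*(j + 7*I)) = j^2 + 9*I*j - 14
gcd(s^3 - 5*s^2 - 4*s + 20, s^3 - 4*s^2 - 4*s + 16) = s^2 - 4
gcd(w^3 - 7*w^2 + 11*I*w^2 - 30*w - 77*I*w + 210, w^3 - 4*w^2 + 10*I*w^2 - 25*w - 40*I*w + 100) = w + 5*I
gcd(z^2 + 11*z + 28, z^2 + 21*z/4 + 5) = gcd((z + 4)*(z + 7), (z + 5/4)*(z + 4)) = z + 4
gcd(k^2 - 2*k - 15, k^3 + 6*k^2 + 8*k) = 1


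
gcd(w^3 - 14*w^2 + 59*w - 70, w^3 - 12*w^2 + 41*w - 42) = w^2 - 9*w + 14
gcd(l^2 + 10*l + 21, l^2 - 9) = l + 3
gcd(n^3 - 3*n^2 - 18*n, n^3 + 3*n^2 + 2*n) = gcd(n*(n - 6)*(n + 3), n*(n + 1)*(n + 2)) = n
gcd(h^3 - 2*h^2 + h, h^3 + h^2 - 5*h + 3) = h^2 - 2*h + 1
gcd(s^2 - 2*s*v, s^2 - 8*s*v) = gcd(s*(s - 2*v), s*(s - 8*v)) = s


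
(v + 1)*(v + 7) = v^2 + 8*v + 7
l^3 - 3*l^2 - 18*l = l*(l - 6)*(l + 3)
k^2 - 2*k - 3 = (k - 3)*(k + 1)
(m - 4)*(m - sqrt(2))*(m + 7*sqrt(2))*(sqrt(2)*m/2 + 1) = sqrt(2)*m^4/2 - 2*sqrt(2)*m^3 + 7*m^3 - 28*m^2 - sqrt(2)*m^2 - 14*m + 4*sqrt(2)*m + 56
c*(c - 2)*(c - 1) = c^3 - 3*c^2 + 2*c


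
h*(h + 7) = h^2 + 7*h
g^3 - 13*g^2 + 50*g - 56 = (g - 7)*(g - 4)*(g - 2)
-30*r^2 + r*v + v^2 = (-5*r + v)*(6*r + v)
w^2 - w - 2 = (w - 2)*(w + 1)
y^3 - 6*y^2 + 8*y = y*(y - 4)*(y - 2)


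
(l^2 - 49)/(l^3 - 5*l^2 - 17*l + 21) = (l + 7)/(l^2 + 2*l - 3)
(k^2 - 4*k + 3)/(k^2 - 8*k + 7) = (k - 3)/(k - 7)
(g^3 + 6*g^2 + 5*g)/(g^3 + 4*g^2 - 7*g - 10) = g/(g - 2)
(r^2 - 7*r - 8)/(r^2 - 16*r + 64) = (r + 1)/(r - 8)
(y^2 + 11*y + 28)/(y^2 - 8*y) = (y^2 + 11*y + 28)/(y*(y - 8))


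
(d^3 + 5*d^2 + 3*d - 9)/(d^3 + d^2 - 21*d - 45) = (d - 1)/(d - 5)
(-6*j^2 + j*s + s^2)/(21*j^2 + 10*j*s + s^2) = (-2*j + s)/(7*j + s)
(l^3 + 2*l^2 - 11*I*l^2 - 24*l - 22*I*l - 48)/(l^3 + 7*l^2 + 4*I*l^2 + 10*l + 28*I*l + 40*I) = (l^2 - 11*I*l - 24)/(l^2 + l*(5 + 4*I) + 20*I)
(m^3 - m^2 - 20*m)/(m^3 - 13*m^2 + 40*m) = (m + 4)/(m - 8)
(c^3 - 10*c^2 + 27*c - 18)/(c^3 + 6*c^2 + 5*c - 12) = (c^2 - 9*c + 18)/(c^2 + 7*c + 12)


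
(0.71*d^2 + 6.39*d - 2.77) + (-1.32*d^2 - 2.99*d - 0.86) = -0.61*d^2 + 3.4*d - 3.63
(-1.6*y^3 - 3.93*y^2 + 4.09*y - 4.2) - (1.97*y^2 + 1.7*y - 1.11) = -1.6*y^3 - 5.9*y^2 + 2.39*y - 3.09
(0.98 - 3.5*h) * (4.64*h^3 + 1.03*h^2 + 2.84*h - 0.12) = -16.24*h^4 + 0.942199999999999*h^3 - 8.9306*h^2 + 3.2032*h - 0.1176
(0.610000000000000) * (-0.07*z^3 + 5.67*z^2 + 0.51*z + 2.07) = -0.0427*z^3 + 3.4587*z^2 + 0.3111*z + 1.2627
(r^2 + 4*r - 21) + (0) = r^2 + 4*r - 21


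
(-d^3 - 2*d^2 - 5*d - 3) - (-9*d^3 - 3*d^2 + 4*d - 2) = 8*d^3 + d^2 - 9*d - 1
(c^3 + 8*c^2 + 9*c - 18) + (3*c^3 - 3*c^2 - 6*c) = 4*c^3 + 5*c^2 + 3*c - 18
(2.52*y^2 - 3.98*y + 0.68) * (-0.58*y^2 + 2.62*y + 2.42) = -1.4616*y^4 + 8.9108*y^3 - 4.7236*y^2 - 7.85*y + 1.6456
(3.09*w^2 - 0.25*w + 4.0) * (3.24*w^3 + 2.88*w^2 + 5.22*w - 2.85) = 10.0116*w^5 + 8.0892*w^4 + 28.3698*w^3 + 1.4085*w^2 + 21.5925*w - 11.4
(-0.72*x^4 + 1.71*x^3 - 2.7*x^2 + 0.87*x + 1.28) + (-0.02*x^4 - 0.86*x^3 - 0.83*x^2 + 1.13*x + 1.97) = -0.74*x^4 + 0.85*x^3 - 3.53*x^2 + 2.0*x + 3.25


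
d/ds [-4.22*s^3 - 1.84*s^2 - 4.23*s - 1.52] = -12.66*s^2 - 3.68*s - 4.23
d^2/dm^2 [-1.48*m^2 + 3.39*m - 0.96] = -2.96000000000000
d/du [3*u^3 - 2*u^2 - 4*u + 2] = 9*u^2 - 4*u - 4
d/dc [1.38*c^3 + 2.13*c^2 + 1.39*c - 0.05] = 4.14*c^2 + 4.26*c + 1.39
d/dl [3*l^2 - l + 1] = 6*l - 1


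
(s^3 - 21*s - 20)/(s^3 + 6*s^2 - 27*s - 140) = (s + 1)/(s + 7)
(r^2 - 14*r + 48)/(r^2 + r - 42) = (r - 8)/(r + 7)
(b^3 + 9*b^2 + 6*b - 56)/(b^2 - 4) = (b^2 + 11*b + 28)/(b + 2)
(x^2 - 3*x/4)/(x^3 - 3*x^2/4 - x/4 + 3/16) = 4*x/(4*x^2 - 1)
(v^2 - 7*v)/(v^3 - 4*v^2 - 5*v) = (7 - v)/(-v^2 + 4*v + 5)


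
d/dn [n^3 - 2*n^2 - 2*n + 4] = 3*n^2 - 4*n - 2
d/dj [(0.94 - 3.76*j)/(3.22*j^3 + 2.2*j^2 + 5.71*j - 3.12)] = (24.2144*j^3 - 0.808399999999999*j^2 - 4.136*j + 6.3638)/(10.3684*j^6 + 14.168*j^5 + 41.6124*j^4 + 5.0312*j^3 + 18.8761*j^2 - 35.6304*j + 9.7344)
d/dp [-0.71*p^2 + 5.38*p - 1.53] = 5.38 - 1.42*p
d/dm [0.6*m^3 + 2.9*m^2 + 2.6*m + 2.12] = 1.8*m^2 + 5.8*m + 2.6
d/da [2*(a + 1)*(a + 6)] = 4*a + 14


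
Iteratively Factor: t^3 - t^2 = (t)*(t^2 - t) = t*(t - 1)*(t)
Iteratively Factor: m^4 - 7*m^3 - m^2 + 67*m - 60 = (m - 5)*(m^3 - 2*m^2 - 11*m + 12) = (m - 5)*(m + 3)*(m^2 - 5*m + 4) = (m - 5)*(m - 1)*(m + 3)*(m - 4)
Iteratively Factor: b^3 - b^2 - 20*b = (b - 5)*(b^2 + 4*b) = b*(b - 5)*(b + 4)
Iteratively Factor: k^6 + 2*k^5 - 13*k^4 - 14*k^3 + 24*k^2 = (k)*(k^5 + 2*k^4 - 13*k^3 - 14*k^2 + 24*k) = k^2*(k^4 + 2*k^3 - 13*k^2 - 14*k + 24) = k^2*(k + 2)*(k^3 - 13*k + 12) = k^2*(k + 2)*(k + 4)*(k^2 - 4*k + 3) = k^2*(k - 3)*(k + 2)*(k + 4)*(k - 1)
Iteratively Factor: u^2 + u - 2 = (u - 1)*(u + 2)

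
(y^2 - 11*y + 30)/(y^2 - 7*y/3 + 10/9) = 9*(y^2 - 11*y + 30)/(9*y^2 - 21*y + 10)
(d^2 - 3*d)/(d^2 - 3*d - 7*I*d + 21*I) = d/(d - 7*I)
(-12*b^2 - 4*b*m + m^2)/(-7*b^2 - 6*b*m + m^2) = (12*b^2 + 4*b*m - m^2)/(7*b^2 + 6*b*m - m^2)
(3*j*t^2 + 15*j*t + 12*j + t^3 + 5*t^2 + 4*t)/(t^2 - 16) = (3*j*t + 3*j + t^2 + t)/(t - 4)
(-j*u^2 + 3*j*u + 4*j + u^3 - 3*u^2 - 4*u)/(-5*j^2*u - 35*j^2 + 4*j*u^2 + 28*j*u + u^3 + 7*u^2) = (u^2 - 3*u - 4)/(5*j*u + 35*j + u^2 + 7*u)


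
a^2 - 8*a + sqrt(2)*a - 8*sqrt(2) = (a - 8)*(a + sqrt(2))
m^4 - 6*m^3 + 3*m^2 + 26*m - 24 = (m - 4)*(m - 3)*(m - 1)*(m + 2)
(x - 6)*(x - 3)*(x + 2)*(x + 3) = x^4 - 4*x^3 - 21*x^2 + 36*x + 108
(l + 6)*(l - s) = l^2 - l*s + 6*l - 6*s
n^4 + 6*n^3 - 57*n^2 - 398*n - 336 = (n - 8)*(n + 1)*(n + 6)*(n + 7)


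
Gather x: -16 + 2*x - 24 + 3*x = 5*x - 40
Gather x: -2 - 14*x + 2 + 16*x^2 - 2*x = 16*x^2 - 16*x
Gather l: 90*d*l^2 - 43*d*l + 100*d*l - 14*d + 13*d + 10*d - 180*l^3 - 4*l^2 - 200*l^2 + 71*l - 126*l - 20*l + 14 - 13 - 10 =9*d - 180*l^3 + l^2*(90*d - 204) + l*(57*d - 75) - 9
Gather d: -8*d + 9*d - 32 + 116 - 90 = d - 6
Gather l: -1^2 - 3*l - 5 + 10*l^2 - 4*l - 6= 10*l^2 - 7*l - 12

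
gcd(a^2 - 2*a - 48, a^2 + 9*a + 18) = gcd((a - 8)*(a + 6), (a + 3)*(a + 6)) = a + 6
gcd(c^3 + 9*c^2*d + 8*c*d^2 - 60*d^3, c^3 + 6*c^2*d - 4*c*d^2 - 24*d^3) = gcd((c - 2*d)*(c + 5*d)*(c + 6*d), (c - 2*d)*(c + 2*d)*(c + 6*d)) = c^2 + 4*c*d - 12*d^2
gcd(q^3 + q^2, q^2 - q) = q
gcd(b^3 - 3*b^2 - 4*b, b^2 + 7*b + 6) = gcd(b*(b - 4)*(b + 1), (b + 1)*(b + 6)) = b + 1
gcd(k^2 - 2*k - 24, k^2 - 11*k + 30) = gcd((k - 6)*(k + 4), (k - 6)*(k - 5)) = k - 6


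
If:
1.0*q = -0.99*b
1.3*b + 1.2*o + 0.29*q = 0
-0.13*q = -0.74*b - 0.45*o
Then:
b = 0.00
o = 0.00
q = 0.00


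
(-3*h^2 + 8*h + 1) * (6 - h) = 3*h^3 - 26*h^2 + 47*h + 6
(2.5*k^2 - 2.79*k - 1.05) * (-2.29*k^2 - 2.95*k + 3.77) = -5.725*k^4 - 0.9859*k^3 + 20.06*k^2 - 7.4208*k - 3.9585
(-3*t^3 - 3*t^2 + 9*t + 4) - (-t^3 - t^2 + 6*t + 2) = -2*t^3 - 2*t^2 + 3*t + 2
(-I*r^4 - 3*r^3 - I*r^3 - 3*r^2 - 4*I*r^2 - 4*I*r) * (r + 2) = -I*r^5 - 3*r^4 - 3*I*r^4 - 9*r^3 - 6*I*r^3 - 6*r^2 - 12*I*r^2 - 8*I*r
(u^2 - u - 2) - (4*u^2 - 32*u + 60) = -3*u^2 + 31*u - 62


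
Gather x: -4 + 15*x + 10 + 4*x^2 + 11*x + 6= 4*x^2 + 26*x + 12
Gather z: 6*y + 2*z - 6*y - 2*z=0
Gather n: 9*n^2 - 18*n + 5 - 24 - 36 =9*n^2 - 18*n - 55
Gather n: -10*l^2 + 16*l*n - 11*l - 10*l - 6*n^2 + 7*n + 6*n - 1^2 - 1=-10*l^2 - 21*l - 6*n^2 + n*(16*l + 13) - 2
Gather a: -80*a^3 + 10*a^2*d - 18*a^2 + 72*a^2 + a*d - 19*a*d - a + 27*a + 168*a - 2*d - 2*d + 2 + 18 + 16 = -80*a^3 + a^2*(10*d + 54) + a*(194 - 18*d) - 4*d + 36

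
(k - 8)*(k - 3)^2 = k^3 - 14*k^2 + 57*k - 72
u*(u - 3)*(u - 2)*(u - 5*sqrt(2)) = u^4 - 5*sqrt(2)*u^3 - 5*u^3 + 6*u^2 + 25*sqrt(2)*u^2 - 30*sqrt(2)*u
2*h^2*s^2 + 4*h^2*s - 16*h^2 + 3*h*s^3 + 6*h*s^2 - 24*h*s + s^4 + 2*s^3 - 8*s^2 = (h + s)*(2*h + s)*(s - 2)*(s + 4)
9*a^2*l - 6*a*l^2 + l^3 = l*(-3*a + l)^2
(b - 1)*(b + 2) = b^2 + b - 2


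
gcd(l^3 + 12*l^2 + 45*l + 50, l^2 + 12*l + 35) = l + 5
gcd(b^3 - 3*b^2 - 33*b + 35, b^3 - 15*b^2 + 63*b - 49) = b^2 - 8*b + 7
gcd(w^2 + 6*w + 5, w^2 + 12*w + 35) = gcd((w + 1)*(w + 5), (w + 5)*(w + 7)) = w + 5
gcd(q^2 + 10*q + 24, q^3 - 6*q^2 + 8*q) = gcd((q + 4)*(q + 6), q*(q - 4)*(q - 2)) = 1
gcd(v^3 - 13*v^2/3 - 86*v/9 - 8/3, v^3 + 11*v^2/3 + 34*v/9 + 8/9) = v^2 + 5*v/3 + 4/9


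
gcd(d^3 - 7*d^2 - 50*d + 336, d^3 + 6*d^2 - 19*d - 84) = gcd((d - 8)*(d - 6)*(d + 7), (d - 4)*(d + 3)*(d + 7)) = d + 7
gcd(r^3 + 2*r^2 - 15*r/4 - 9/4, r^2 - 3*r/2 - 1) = r + 1/2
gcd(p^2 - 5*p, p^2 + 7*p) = p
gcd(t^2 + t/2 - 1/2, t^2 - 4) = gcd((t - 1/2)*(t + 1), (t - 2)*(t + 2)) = 1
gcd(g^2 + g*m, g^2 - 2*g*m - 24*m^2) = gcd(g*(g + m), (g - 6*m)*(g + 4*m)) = 1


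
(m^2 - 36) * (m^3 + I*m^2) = m^5 + I*m^4 - 36*m^3 - 36*I*m^2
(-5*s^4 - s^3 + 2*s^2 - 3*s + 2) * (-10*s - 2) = 50*s^5 + 20*s^4 - 18*s^3 + 26*s^2 - 14*s - 4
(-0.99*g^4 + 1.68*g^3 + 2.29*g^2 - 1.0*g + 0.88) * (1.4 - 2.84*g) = 2.8116*g^5 - 6.1572*g^4 - 4.1516*g^3 + 6.046*g^2 - 3.8992*g + 1.232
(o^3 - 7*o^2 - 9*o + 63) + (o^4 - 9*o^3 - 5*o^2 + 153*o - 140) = o^4 - 8*o^3 - 12*o^2 + 144*o - 77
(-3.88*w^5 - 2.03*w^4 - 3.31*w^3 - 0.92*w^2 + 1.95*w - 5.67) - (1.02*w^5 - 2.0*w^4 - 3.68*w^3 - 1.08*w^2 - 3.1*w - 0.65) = -4.9*w^5 - 0.0299999999999998*w^4 + 0.37*w^3 + 0.16*w^2 + 5.05*w - 5.02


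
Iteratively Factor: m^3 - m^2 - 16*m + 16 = (m - 1)*(m^2 - 16) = (m - 4)*(m - 1)*(m + 4)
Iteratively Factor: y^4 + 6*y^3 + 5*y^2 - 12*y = (y)*(y^3 + 6*y^2 + 5*y - 12) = y*(y + 3)*(y^2 + 3*y - 4) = y*(y + 3)*(y + 4)*(y - 1)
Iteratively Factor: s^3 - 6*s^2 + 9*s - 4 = (s - 4)*(s^2 - 2*s + 1) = (s - 4)*(s - 1)*(s - 1)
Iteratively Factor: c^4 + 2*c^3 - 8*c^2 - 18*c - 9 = (c + 1)*(c^3 + c^2 - 9*c - 9) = (c + 1)*(c + 3)*(c^2 - 2*c - 3) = (c + 1)^2*(c + 3)*(c - 3)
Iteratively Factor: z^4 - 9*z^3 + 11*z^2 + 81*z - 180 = (z - 4)*(z^3 - 5*z^2 - 9*z + 45) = (z - 4)*(z + 3)*(z^2 - 8*z + 15) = (z - 4)*(z - 3)*(z + 3)*(z - 5)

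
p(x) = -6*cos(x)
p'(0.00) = 0.00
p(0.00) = -6.00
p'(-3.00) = -0.85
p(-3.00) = 5.94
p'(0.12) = 0.72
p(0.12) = -5.96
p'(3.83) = -3.81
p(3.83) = 4.63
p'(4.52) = -5.89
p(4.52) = 1.15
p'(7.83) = 6.00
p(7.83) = -0.14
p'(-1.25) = -5.69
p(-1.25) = -1.89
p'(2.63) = 2.94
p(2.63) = 5.23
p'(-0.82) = -4.39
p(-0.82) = -4.09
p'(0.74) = 4.05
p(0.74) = -4.43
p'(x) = 6*sin(x)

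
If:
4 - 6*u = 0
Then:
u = 2/3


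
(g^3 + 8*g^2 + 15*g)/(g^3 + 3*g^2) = (g + 5)/g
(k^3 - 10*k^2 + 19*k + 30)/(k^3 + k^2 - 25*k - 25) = (k - 6)/(k + 5)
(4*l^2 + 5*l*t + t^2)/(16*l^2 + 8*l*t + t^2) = (l + t)/(4*l + t)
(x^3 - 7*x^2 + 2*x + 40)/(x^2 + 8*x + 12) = (x^2 - 9*x + 20)/(x + 6)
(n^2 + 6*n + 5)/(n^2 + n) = (n + 5)/n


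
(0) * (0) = 0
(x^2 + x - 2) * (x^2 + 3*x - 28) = x^4 + 4*x^3 - 27*x^2 - 34*x + 56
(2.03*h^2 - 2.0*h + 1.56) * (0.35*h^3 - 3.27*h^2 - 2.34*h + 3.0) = 0.7105*h^5 - 7.3381*h^4 + 2.3358*h^3 + 5.6688*h^2 - 9.6504*h + 4.68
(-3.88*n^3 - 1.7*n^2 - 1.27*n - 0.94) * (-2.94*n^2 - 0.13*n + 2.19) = 11.4072*n^5 + 5.5024*n^4 - 4.5424*n^3 - 0.7943*n^2 - 2.6591*n - 2.0586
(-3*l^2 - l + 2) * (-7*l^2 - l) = 21*l^4 + 10*l^3 - 13*l^2 - 2*l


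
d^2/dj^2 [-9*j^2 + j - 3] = -18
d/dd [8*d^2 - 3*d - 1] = 16*d - 3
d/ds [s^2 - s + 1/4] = 2*s - 1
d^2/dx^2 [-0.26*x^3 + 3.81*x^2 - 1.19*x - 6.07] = 7.62 - 1.56*x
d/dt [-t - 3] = -1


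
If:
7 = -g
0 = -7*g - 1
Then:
No Solution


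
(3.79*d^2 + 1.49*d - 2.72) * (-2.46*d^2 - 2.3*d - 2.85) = -9.3234*d^4 - 12.3824*d^3 - 7.5373*d^2 + 2.0095*d + 7.752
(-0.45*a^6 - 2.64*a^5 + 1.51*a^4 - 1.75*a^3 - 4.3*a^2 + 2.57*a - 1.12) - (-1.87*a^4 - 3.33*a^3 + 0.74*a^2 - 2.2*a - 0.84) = -0.45*a^6 - 2.64*a^5 + 3.38*a^4 + 1.58*a^3 - 5.04*a^2 + 4.77*a - 0.28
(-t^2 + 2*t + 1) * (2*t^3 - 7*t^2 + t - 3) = -2*t^5 + 11*t^4 - 13*t^3 - 2*t^2 - 5*t - 3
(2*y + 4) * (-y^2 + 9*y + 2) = -2*y^3 + 14*y^2 + 40*y + 8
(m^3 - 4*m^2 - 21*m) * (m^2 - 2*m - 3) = m^5 - 6*m^4 - 16*m^3 + 54*m^2 + 63*m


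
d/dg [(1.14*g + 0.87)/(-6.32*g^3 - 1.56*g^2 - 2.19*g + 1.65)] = (14.4096*g^3 + 18.2736*g^2 + 2.7144*g + 3.7863)/(39.9424*g^6 + 19.7184*g^5 + 30.1152*g^4 - 14.0232*g^3 - 0.3519*g^2 - 7.227*g + 2.7225)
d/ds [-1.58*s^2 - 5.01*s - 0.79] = -3.16*s - 5.01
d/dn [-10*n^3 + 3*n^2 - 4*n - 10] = -30*n^2 + 6*n - 4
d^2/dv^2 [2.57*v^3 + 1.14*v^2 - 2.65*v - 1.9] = 15.42*v + 2.28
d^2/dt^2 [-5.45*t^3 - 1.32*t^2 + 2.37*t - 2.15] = -32.7*t - 2.64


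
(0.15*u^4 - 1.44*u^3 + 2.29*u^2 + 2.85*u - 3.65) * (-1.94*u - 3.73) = -0.291*u^5 + 2.2341*u^4 + 0.9286*u^3 - 14.0707*u^2 - 3.5495*u + 13.6145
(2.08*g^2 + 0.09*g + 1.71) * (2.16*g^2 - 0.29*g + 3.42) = 4.4928*g^4 - 0.4088*g^3 + 10.7811*g^2 - 0.1881*g + 5.8482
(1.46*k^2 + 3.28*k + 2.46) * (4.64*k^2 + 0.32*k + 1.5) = 6.7744*k^4 + 15.6864*k^3 + 14.654*k^2 + 5.7072*k + 3.69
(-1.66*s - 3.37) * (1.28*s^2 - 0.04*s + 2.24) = -2.1248*s^3 - 4.2472*s^2 - 3.5836*s - 7.5488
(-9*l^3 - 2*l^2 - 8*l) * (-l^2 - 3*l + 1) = 9*l^5 + 29*l^4 + 5*l^3 + 22*l^2 - 8*l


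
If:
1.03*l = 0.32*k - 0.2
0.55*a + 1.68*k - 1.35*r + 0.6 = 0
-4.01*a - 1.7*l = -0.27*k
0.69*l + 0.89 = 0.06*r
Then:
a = 0.41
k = -5.15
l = -1.79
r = -5.79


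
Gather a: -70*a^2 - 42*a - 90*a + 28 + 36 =-70*a^2 - 132*a + 64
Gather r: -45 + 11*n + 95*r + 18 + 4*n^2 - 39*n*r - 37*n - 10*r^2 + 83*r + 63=4*n^2 - 26*n - 10*r^2 + r*(178 - 39*n) + 36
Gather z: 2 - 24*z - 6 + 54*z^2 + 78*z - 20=54*z^2 + 54*z - 24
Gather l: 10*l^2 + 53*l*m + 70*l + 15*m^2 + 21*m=10*l^2 + l*(53*m + 70) + 15*m^2 + 21*m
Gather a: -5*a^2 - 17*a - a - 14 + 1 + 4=-5*a^2 - 18*a - 9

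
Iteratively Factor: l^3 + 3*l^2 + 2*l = (l + 2)*(l^2 + l) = (l + 1)*(l + 2)*(l)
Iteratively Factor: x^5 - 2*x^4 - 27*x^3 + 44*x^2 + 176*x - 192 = (x - 4)*(x^4 + 2*x^3 - 19*x^2 - 32*x + 48) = (x - 4)*(x - 1)*(x^3 + 3*x^2 - 16*x - 48) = (x - 4)^2*(x - 1)*(x^2 + 7*x + 12) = (x - 4)^2*(x - 1)*(x + 3)*(x + 4)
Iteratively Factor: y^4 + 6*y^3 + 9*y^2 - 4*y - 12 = (y + 2)*(y^3 + 4*y^2 + y - 6) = (y - 1)*(y + 2)*(y^2 + 5*y + 6) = (y - 1)*(y + 2)*(y + 3)*(y + 2)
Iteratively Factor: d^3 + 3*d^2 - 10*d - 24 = (d + 2)*(d^2 + d - 12) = (d - 3)*(d + 2)*(d + 4)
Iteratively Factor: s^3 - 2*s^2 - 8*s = (s + 2)*(s^2 - 4*s) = (s - 4)*(s + 2)*(s)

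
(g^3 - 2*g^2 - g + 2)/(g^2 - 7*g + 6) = (g^2 - g - 2)/(g - 6)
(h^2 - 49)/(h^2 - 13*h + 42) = (h + 7)/(h - 6)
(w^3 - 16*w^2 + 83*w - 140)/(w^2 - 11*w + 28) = w - 5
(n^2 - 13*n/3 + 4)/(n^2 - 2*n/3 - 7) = (3*n - 4)/(3*n + 7)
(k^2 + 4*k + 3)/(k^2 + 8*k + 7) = (k + 3)/(k + 7)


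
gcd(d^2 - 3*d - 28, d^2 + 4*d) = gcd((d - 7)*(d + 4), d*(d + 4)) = d + 4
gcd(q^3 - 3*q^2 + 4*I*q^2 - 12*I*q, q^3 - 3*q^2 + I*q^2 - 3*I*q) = q^2 - 3*q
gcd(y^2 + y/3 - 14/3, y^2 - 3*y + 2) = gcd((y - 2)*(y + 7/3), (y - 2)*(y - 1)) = y - 2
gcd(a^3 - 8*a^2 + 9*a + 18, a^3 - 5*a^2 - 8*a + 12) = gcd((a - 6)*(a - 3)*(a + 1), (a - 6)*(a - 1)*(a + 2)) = a - 6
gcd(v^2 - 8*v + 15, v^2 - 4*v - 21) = 1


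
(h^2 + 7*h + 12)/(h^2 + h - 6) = (h + 4)/(h - 2)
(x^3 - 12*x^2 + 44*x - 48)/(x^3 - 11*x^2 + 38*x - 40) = (x - 6)/(x - 5)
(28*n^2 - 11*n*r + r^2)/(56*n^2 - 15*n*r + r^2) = (-4*n + r)/(-8*n + r)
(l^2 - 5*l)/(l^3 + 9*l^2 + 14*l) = (l - 5)/(l^2 + 9*l + 14)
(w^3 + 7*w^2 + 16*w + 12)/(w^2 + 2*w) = w + 5 + 6/w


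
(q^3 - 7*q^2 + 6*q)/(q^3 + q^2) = (q^2 - 7*q + 6)/(q*(q + 1))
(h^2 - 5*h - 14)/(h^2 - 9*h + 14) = (h + 2)/(h - 2)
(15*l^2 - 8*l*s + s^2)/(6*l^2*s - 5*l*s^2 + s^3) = (-5*l + s)/(s*(-2*l + s))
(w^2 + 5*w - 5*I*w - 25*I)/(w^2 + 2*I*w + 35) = (w + 5)/(w + 7*I)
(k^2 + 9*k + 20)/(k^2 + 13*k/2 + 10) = 2*(k + 5)/(2*k + 5)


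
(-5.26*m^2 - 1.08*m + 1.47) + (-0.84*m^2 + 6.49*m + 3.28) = -6.1*m^2 + 5.41*m + 4.75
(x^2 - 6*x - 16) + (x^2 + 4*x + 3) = 2*x^2 - 2*x - 13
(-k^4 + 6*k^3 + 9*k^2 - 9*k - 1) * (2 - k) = k^5 - 8*k^4 + 3*k^3 + 27*k^2 - 17*k - 2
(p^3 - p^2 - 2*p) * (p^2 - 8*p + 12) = p^5 - 9*p^4 + 18*p^3 + 4*p^2 - 24*p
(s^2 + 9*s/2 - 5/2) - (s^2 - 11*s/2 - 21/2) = 10*s + 8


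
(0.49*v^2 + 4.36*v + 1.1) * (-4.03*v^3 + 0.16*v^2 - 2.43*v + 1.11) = -1.9747*v^5 - 17.4924*v^4 - 4.9261*v^3 - 9.8749*v^2 + 2.1666*v + 1.221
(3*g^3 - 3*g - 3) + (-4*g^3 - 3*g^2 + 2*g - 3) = -g^3 - 3*g^2 - g - 6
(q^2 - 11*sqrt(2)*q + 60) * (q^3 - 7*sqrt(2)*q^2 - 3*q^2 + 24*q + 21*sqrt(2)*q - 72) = q^5 - 18*sqrt(2)*q^4 - 3*q^4 + 54*sqrt(2)*q^3 + 238*q^3 - 684*sqrt(2)*q^2 - 714*q^2 + 1440*q + 2052*sqrt(2)*q - 4320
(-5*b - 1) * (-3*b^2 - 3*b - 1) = 15*b^3 + 18*b^2 + 8*b + 1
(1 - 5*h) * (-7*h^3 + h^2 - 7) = 35*h^4 - 12*h^3 + h^2 + 35*h - 7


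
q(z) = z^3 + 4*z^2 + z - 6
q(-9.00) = -420.00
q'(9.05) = 319.11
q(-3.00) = 0.00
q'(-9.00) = 172.00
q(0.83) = -1.84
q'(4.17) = 86.53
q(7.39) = 623.42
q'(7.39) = 223.96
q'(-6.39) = 72.38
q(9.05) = 1071.88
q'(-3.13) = 5.35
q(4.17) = 140.24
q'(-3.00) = 4.00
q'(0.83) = 9.71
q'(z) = 3*z^2 + 8*z + 1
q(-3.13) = -0.61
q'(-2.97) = 3.70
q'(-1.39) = -4.32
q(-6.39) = -109.98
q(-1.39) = -2.35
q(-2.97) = 0.12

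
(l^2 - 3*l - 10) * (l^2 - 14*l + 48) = l^4 - 17*l^3 + 80*l^2 - 4*l - 480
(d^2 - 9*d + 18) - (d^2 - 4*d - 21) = 39 - 5*d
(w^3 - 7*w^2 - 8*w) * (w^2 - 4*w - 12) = w^5 - 11*w^4 + 8*w^3 + 116*w^2 + 96*w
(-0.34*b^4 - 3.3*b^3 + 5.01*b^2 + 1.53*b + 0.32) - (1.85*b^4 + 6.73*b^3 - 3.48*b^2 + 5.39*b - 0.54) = -2.19*b^4 - 10.03*b^3 + 8.49*b^2 - 3.86*b + 0.86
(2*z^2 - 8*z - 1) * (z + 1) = 2*z^3 - 6*z^2 - 9*z - 1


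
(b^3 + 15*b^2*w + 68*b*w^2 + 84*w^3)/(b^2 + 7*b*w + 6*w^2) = (b^2 + 9*b*w + 14*w^2)/(b + w)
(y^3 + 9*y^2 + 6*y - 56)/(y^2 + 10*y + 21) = (y^2 + 2*y - 8)/(y + 3)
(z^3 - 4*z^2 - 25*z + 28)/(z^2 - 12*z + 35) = (z^2 + 3*z - 4)/(z - 5)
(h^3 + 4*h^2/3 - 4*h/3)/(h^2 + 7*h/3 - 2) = h*(h + 2)/(h + 3)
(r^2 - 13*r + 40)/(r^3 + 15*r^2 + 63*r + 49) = (r^2 - 13*r + 40)/(r^3 + 15*r^2 + 63*r + 49)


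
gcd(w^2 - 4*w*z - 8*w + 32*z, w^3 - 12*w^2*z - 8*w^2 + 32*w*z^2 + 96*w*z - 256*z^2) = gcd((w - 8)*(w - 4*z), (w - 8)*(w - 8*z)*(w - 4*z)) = -w^2 + 4*w*z + 8*w - 32*z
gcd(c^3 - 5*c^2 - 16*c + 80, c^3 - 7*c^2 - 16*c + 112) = c^2 - 16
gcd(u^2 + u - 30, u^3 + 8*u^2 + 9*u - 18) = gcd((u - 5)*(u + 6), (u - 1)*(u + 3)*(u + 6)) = u + 6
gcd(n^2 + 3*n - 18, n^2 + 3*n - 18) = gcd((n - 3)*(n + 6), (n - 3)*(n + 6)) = n^2 + 3*n - 18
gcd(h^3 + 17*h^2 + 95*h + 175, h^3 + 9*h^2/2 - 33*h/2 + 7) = h + 7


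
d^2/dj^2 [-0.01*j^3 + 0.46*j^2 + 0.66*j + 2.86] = 0.92 - 0.06*j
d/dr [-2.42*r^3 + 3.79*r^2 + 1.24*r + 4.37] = -7.26*r^2 + 7.58*r + 1.24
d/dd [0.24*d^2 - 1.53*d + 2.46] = 0.48*d - 1.53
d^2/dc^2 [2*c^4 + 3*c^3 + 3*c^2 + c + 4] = 24*c^2 + 18*c + 6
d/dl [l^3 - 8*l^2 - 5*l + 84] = 3*l^2 - 16*l - 5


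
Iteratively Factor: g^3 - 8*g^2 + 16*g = (g - 4)*(g^2 - 4*g) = g*(g - 4)*(g - 4)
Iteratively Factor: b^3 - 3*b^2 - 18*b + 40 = (b + 4)*(b^2 - 7*b + 10) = (b - 2)*(b + 4)*(b - 5)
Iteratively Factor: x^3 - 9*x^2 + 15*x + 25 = (x - 5)*(x^2 - 4*x - 5) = (x - 5)^2*(x + 1)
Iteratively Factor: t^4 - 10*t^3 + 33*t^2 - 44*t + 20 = (t - 5)*(t^3 - 5*t^2 + 8*t - 4) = (t - 5)*(t - 2)*(t^2 - 3*t + 2) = (t - 5)*(t - 2)*(t - 1)*(t - 2)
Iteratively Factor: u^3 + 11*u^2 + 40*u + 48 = (u + 3)*(u^2 + 8*u + 16) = (u + 3)*(u + 4)*(u + 4)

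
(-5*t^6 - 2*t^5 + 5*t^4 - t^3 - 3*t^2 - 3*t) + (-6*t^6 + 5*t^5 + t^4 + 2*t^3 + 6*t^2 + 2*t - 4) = -11*t^6 + 3*t^5 + 6*t^4 + t^3 + 3*t^2 - t - 4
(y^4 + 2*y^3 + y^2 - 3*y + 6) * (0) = 0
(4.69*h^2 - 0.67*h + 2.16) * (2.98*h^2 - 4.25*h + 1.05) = 13.9762*h^4 - 21.9291*h^3 + 14.2088*h^2 - 9.8835*h + 2.268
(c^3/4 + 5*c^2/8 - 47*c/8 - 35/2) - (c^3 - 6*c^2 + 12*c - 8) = -3*c^3/4 + 53*c^2/8 - 143*c/8 - 19/2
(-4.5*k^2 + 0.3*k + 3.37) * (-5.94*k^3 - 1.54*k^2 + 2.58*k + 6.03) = 26.73*k^5 + 5.148*k^4 - 32.0898*k^3 - 31.5508*k^2 + 10.5036*k + 20.3211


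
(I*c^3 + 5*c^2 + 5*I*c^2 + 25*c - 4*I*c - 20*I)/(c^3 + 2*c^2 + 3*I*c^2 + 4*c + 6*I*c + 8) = (I*c^2 + c*(4 + 5*I) + 20)/(c^2 + c*(2 + 4*I) + 8*I)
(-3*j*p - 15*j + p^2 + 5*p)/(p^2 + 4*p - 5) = (-3*j + p)/(p - 1)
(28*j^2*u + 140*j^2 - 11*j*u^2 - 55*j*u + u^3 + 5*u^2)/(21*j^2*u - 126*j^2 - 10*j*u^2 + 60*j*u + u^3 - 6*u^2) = (-4*j*u - 20*j + u^2 + 5*u)/(-3*j*u + 18*j + u^2 - 6*u)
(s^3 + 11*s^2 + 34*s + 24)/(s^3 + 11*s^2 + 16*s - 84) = (s^2 + 5*s + 4)/(s^2 + 5*s - 14)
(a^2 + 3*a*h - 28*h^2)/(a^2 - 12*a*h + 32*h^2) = (a + 7*h)/(a - 8*h)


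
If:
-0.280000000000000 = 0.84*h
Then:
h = -0.33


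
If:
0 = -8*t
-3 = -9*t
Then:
No Solution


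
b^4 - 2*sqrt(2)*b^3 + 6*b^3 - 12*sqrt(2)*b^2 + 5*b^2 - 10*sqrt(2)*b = b*(b + 1)*(b + 5)*(b - 2*sqrt(2))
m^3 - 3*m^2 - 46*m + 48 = (m - 8)*(m - 1)*(m + 6)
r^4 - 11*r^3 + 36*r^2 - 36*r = r*(r - 6)*(r - 3)*(r - 2)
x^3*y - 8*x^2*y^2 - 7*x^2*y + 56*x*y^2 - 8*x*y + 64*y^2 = (x - 8)*(x - 8*y)*(x*y + y)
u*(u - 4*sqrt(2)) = u^2 - 4*sqrt(2)*u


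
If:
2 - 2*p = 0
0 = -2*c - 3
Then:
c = -3/2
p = 1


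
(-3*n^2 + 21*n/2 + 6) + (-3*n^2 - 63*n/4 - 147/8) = -6*n^2 - 21*n/4 - 99/8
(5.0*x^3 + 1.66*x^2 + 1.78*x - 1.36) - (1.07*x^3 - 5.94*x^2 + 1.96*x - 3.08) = 3.93*x^3 + 7.6*x^2 - 0.18*x + 1.72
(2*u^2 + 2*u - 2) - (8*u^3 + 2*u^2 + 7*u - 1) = -8*u^3 - 5*u - 1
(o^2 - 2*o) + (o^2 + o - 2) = 2*o^2 - o - 2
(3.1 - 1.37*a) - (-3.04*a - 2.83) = 1.67*a + 5.93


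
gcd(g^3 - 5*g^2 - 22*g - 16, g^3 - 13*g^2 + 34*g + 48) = g^2 - 7*g - 8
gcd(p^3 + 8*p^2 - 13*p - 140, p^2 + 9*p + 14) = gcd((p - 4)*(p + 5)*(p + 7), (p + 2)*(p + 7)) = p + 7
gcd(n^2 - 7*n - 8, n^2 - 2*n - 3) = n + 1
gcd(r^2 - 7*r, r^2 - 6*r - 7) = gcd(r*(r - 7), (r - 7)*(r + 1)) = r - 7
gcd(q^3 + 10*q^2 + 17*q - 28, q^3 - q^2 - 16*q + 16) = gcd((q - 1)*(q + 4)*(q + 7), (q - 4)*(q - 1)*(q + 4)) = q^2 + 3*q - 4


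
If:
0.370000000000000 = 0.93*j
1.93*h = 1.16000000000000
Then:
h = 0.60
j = 0.40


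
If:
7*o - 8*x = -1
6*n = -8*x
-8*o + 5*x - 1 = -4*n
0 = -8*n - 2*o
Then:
No Solution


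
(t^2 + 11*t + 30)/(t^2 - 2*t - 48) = (t + 5)/(t - 8)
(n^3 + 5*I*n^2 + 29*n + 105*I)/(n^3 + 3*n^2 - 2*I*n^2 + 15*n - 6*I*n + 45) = (n + 7*I)/(n + 3)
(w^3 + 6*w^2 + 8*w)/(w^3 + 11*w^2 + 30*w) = (w^2 + 6*w + 8)/(w^2 + 11*w + 30)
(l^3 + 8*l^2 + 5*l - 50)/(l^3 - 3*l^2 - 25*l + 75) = (l^2 + 3*l - 10)/(l^2 - 8*l + 15)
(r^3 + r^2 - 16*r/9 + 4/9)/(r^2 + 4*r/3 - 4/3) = r - 1/3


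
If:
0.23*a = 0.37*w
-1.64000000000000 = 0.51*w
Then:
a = -5.17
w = -3.22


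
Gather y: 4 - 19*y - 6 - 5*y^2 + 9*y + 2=-5*y^2 - 10*y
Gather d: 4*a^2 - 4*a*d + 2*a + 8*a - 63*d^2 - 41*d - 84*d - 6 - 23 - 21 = 4*a^2 + 10*a - 63*d^2 + d*(-4*a - 125) - 50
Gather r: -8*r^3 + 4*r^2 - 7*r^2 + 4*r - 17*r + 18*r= -8*r^3 - 3*r^2 + 5*r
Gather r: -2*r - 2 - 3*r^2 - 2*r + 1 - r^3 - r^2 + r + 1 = -r^3 - 4*r^2 - 3*r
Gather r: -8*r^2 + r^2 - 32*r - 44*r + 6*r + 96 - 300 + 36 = -7*r^2 - 70*r - 168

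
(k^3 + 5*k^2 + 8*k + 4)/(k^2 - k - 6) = (k^2 + 3*k + 2)/(k - 3)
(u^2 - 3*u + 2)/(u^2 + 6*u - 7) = (u - 2)/(u + 7)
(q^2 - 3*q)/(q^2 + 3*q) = (q - 3)/(q + 3)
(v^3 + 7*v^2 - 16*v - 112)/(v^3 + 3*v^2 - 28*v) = (v + 4)/v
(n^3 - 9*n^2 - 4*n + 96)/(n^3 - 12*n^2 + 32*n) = (n + 3)/n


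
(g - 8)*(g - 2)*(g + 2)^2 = g^4 - 6*g^3 - 20*g^2 + 24*g + 64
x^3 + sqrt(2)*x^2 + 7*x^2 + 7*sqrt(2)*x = x*(x + 7)*(x + sqrt(2))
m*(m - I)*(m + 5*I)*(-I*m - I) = -I*m^4 + 4*m^3 - I*m^3 + 4*m^2 - 5*I*m^2 - 5*I*m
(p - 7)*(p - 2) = p^2 - 9*p + 14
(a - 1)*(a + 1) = a^2 - 1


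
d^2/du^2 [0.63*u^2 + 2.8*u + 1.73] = 1.26000000000000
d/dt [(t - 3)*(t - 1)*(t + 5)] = 3*t^2 + 2*t - 17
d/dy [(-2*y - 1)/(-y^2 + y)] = (-2*y^2 - 2*y + 1)/(y^2*(y^2 - 2*y + 1))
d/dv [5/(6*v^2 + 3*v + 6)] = 5*(-4*v - 1)/(3*(2*v^2 + v + 2)^2)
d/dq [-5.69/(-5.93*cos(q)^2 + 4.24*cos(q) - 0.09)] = (67.4834*cos(q) - 24.1256)*sin(q)/(5.93*cos(q)^2 - 4.24*cos(q) + 0.09)^2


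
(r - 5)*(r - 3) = r^2 - 8*r + 15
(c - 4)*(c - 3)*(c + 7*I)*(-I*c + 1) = -I*c^4 + 8*c^3 + 7*I*c^3 - 56*c^2 - 5*I*c^2 + 96*c - 49*I*c + 84*I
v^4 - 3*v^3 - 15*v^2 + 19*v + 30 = (v - 5)*(v - 2)*(v + 1)*(v + 3)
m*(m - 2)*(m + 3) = m^3 + m^2 - 6*m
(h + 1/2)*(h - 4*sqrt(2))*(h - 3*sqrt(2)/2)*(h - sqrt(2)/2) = h^4 - 6*sqrt(2)*h^3 + h^3/2 - 3*sqrt(2)*h^2 + 35*h^2/2 - 6*sqrt(2)*h + 35*h/4 - 3*sqrt(2)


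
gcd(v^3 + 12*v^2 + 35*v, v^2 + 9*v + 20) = v + 5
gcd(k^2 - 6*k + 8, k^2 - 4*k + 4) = k - 2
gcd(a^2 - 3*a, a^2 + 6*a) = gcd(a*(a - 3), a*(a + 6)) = a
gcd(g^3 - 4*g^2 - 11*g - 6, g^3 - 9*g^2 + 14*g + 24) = g^2 - 5*g - 6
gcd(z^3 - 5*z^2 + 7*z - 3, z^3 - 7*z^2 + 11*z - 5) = z^2 - 2*z + 1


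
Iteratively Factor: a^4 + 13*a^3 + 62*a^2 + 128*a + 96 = (a + 4)*(a^3 + 9*a^2 + 26*a + 24) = (a + 3)*(a + 4)*(a^2 + 6*a + 8) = (a + 3)*(a + 4)^2*(a + 2)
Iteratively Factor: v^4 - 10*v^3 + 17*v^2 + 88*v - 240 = (v - 4)*(v^3 - 6*v^2 - 7*v + 60) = (v - 5)*(v - 4)*(v^2 - v - 12) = (v - 5)*(v - 4)^2*(v + 3)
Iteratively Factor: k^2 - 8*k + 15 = (k - 3)*(k - 5)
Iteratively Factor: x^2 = (x)*(x)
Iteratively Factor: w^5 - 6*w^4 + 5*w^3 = (w - 1)*(w^4 - 5*w^3) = w*(w - 1)*(w^3 - 5*w^2) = w^2*(w - 1)*(w^2 - 5*w) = w^3*(w - 1)*(w - 5)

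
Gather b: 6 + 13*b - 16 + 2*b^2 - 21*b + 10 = 2*b^2 - 8*b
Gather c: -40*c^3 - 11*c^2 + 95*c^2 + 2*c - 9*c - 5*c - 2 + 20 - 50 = -40*c^3 + 84*c^2 - 12*c - 32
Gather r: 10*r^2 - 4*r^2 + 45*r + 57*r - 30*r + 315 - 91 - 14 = 6*r^2 + 72*r + 210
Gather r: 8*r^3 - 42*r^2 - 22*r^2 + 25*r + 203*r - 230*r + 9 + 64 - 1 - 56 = 8*r^3 - 64*r^2 - 2*r + 16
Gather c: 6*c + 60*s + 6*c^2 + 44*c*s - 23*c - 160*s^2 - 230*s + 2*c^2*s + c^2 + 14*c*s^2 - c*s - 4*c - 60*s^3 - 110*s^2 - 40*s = c^2*(2*s + 7) + c*(14*s^2 + 43*s - 21) - 60*s^3 - 270*s^2 - 210*s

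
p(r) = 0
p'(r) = 0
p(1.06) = 0.00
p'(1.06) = 0.00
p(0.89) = 0.00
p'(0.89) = 0.00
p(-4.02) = 0.00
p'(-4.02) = 0.00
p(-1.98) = 0.00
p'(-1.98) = 0.00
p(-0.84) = 0.00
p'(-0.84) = 0.00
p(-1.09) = 0.00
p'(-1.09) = 0.00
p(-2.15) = 0.00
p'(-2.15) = 0.00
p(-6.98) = 0.00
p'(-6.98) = 0.00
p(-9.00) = 0.00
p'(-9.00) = 0.00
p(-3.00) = 0.00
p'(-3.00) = 0.00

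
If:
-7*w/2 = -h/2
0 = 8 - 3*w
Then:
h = 56/3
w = 8/3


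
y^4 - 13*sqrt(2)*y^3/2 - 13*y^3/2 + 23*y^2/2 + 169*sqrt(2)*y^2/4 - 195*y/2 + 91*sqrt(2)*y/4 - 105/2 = (y - 7)*(y + 1/2)*(y - 5*sqrt(2))*(y - 3*sqrt(2)/2)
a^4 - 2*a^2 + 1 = (a - 1)^2*(a + 1)^2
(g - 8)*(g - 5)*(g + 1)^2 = g^4 - 11*g^3 + 15*g^2 + 67*g + 40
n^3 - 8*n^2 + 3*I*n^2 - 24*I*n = n*(n - 8)*(n + 3*I)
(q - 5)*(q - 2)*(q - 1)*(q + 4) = q^4 - 4*q^3 - 15*q^2 + 58*q - 40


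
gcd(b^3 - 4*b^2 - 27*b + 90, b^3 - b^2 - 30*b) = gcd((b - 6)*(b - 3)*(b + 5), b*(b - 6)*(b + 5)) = b^2 - b - 30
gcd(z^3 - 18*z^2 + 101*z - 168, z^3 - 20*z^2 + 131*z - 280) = z^2 - 15*z + 56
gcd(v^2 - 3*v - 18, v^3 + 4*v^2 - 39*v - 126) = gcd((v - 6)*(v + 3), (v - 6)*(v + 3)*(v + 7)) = v^2 - 3*v - 18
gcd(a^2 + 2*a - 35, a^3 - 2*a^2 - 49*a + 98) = a + 7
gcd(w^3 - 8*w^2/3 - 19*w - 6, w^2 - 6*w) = w - 6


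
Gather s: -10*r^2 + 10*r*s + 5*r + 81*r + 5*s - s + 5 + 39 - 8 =-10*r^2 + 86*r + s*(10*r + 4) + 36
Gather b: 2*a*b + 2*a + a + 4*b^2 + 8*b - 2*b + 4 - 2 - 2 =3*a + 4*b^2 + b*(2*a + 6)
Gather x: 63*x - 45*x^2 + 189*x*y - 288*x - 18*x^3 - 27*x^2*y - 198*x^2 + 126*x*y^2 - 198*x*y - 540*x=-18*x^3 + x^2*(-27*y - 243) + x*(126*y^2 - 9*y - 765)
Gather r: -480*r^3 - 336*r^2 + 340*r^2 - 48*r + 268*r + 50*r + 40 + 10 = -480*r^3 + 4*r^2 + 270*r + 50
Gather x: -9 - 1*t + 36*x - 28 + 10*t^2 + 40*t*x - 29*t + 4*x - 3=10*t^2 - 30*t + x*(40*t + 40) - 40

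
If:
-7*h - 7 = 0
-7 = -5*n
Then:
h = -1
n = 7/5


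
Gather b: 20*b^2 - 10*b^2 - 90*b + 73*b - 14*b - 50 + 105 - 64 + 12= 10*b^2 - 31*b + 3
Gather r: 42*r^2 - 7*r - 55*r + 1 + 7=42*r^2 - 62*r + 8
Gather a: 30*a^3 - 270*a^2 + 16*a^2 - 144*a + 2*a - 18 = 30*a^3 - 254*a^2 - 142*a - 18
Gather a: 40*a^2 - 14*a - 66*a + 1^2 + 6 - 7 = 40*a^2 - 80*a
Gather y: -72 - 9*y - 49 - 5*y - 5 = -14*y - 126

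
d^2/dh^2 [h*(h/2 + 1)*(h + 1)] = 3*h + 3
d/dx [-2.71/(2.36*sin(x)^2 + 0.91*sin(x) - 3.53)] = (12.7912*sin(x) + 2.4661)*cos(x)/(2.36*sin(x)^2 + 0.91*sin(x) - 3.53)^2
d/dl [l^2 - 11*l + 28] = 2*l - 11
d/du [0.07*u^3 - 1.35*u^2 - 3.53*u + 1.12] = 0.21*u^2 - 2.7*u - 3.53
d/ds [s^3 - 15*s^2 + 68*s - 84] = 3*s^2 - 30*s + 68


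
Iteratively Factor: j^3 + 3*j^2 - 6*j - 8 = (j + 4)*(j^2 - j - 2) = (j - 2)*(j + 4)*(j + 1)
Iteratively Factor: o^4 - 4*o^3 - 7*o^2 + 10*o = (o + 2)*(o^3 - 6*o^2 + 5*o) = (o - 5)*(o + 2)*(o^2 - o) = o*(o - 5)*(o + 2)*(o - 1)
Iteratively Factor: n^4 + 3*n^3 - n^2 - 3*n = (n - 1)*(n^3 + 4*n^2 + 3*n) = (n - 1)*(n + 3)*(n^2 + n) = n*(n - 1)*(n + 3)*(n + 1)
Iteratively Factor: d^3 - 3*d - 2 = (d + 1)*(d^2 - d - 2) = (d - 2)*(d + 1)*(d + 1)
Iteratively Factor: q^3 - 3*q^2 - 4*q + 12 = (q + 2)*(q^2 - 5*q + 6) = (q - 3)*(q + 2)*(q - 2)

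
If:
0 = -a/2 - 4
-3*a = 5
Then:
No Solution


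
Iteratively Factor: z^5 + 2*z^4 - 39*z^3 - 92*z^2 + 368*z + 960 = (z - 4)*(z^4 + 6*z^3 - 15*z^2 - 152*z - 240) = (z - 4)*(z + 4)*(z^3 + 2*z^2 - 23*z - 60) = (z - 5)*(z - 4)*(z + 4)*(z^2 + 7*z + 12) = (z - 5)*(z - 4)*(z + 4)^2*(z + 3)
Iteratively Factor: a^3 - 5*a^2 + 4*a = (a)*(a^2 - 5*a + 4) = a*(a - 4)*(a - 1)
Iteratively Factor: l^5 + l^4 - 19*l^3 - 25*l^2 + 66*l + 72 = (l + 3)*(l^4 - 2*l^3 - 13*l^2 + 14*l + 24) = (l - 2)*(l + 3)*(l^3 - 13*l - 12) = (l - 4)*(l - 2)*(l + 3)*(l^2 + 4*l + 3) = (l - 4)*(l - 2)*(l + 1)*(l + 3)*(l + 3)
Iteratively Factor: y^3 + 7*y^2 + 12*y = (y)*(y^2 + 7*y + 12) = y*(y + 4)*(y + 3)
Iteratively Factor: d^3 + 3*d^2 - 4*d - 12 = (d - 2)*(d^2 + 5*d + 6) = (d - 2)*(d + 2)*(d + 3)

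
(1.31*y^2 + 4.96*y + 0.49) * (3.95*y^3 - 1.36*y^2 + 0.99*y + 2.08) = 5.1745*y^5 + 17.8104*y^4 - 3.5132*y^3 + 6.9688*y^2 + 10.8019*y + 1.0192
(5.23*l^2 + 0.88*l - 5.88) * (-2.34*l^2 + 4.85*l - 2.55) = -12.2382*l^4 + 23.3063*l^3 + 4.6907*l^2 - 30.762*l + 14.994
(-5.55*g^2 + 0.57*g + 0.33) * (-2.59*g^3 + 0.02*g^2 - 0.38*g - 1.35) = 14.3745*g^5 - 1.5873*g^4 + 1.2657*g^3 + 7.2825*g^2 - 0.8949*g - 0.4455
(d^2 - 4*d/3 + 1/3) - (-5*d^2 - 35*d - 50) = 6*d^2 + 101*d/3 + 151/3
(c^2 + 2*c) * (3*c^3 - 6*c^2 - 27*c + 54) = 3*c^5 - 39*c^3 + 108*c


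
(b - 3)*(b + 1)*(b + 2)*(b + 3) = b^4 + 3*b^3 - 7*b^2 - 27*b - 18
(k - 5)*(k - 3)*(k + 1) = k^3 - 7*k^2 + 7*k + 15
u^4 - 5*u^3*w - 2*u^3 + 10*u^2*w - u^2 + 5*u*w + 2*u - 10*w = (u - 2)*(u - 1)*(u + 1)*(u - 5*w)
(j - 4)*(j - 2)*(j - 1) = j^3 - 7*j^2 + 14*j - 8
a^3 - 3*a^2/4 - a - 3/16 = (a - 3/2)*(a + 1/4)*(a + 1/2)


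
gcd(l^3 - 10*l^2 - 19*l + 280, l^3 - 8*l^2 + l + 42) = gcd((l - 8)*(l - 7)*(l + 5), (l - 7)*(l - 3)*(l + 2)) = l - 7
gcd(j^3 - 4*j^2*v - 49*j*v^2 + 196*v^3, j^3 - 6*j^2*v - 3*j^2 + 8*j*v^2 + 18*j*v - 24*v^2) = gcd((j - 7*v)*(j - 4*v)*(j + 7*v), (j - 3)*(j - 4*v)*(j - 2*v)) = -j + 4*v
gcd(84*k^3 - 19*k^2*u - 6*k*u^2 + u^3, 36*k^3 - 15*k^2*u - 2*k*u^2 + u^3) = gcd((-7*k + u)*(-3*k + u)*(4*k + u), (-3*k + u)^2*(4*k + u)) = -12*k^2 + k*u + u^2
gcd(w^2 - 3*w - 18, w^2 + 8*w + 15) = w + 3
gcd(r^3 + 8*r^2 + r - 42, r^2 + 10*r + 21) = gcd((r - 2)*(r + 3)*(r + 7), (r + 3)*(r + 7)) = r^2 + 10*r + 21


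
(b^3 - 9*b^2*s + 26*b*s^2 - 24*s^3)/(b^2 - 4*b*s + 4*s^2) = (-b^2 + 7*b*s - 12*s^2)/(-b + 2*s)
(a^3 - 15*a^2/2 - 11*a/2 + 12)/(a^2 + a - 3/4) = 2*(a^2 - 9*a + 8)/(2*a - 1)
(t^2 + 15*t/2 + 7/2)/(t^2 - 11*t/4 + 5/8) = 4*(2*t^2 + 15*t + 7)/(8*t^2 - 22*t + 5)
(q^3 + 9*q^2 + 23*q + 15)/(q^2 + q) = q + 8 + 15/q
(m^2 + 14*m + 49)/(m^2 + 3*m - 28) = (m + 7)/(m - 4)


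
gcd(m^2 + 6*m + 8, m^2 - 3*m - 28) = m + 4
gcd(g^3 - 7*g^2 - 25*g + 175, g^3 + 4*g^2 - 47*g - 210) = g^2 - 2*g - 35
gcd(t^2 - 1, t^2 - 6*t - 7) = t + 1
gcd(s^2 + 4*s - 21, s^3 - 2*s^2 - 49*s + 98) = s + 7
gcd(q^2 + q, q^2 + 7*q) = q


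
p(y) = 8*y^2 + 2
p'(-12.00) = -192.00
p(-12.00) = 1154.00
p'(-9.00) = -144.00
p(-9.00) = 650.00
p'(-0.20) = -3.20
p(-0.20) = 2.32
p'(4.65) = 74.40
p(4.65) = 174.98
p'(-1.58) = -25.28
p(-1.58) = 21.97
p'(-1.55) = -24.80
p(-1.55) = 21.22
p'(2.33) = 37.28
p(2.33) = 45.43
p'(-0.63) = -10.08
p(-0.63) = 5.18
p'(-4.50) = -72.00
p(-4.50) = 164.00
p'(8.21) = 131.36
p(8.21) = 541.23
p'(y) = 16*y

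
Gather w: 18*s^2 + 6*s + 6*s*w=18*s^2 + 6*s*w + 6*s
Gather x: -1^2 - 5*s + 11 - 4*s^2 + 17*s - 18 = -4*s^2 + 12*s - 8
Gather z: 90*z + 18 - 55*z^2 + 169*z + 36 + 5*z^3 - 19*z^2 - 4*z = 5*z^3 - 74*z^2 + 255*z + 54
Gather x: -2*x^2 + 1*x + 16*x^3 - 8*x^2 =16*x^3 - 10*x^2 + x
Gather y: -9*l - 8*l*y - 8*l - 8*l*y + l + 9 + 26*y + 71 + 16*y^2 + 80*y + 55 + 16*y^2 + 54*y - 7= -16*l + 32*y^2 + y*(160 - 16*l) + 128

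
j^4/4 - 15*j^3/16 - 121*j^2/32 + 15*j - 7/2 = (j/4 + 1)*(j - 4)*(j - 7/2)*(j - 1/4)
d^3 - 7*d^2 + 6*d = d*(d - 6)*(d - 1)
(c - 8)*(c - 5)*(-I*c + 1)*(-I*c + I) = -c^4 + 14*c^3 - I*c^3 - 53*c^2 + 14*I*c^2 + 40*c - 53*I*c + 40*I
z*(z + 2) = z^2 + 2*z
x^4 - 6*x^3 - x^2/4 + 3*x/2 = x*(x - 6)*(x - 1/2)*(x + 1/2)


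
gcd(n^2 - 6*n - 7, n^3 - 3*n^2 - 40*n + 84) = n - 7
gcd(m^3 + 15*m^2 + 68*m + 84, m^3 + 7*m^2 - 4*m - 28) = m^2 + 9*m + 14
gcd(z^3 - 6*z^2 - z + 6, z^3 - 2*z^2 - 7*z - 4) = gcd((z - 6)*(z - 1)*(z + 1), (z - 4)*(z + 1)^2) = z + 1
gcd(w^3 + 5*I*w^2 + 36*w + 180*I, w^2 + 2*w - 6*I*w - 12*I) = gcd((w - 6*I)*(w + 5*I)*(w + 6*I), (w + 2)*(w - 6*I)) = w - 6*I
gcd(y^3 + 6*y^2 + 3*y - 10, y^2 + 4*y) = 1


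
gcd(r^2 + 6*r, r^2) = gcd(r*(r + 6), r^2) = r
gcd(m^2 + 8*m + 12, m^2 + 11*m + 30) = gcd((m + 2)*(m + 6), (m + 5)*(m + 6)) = m + 6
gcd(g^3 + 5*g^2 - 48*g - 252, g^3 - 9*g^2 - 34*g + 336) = g^2 - g - 42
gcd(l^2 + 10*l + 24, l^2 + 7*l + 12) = l + 4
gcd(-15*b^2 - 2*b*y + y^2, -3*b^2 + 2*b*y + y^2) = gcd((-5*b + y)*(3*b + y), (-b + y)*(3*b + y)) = 3*b + y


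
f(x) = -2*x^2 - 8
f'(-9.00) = 36.00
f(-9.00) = -170.00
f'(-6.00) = 24.00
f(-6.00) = -80.00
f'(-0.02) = 0.08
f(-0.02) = -8.00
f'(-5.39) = 21.56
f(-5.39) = -66.10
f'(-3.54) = 14.16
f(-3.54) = -33.06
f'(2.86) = -11.44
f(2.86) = -24.36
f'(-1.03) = 4.12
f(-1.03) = -10.12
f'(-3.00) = 12.00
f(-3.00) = -26.00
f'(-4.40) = 17.60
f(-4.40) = -46.72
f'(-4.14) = 16.56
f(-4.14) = -42.28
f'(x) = -4*x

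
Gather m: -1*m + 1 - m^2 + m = 1 - m^2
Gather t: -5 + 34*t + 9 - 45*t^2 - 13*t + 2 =-45*t^2 + 21*t + 6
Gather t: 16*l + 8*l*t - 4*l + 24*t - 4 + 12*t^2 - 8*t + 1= 12*l + 12*t^2 + t*(8*l + 16) - 3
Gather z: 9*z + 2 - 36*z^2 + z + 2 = -36*z^2 + 10*z + 4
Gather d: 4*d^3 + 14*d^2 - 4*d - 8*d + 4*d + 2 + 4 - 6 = 4*d^3 + 14*d^2 - 8*d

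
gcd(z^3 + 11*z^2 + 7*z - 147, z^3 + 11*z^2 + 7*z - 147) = z^3 + 11*z^2 + 7*z - 147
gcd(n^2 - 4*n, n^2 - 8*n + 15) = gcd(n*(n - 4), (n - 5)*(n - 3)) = 1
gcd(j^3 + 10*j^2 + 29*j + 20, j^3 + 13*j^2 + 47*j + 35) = j^2 + 6*j + 5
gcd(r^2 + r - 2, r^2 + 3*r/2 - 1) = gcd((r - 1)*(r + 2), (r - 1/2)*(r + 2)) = r + 2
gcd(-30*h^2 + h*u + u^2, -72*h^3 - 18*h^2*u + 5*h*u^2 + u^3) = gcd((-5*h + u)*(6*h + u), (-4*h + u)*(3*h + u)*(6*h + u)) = 6*h + u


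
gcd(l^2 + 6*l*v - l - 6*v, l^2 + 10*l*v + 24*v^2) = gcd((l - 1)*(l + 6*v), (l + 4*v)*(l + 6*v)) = l + 6*v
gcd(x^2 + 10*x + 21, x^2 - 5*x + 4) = 1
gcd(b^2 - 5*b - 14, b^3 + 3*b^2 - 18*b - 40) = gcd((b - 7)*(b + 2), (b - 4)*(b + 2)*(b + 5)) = b + 2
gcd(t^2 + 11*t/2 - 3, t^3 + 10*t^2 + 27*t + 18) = t + 6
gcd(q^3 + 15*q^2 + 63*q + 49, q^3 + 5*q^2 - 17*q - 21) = q^2 + 8*q + 7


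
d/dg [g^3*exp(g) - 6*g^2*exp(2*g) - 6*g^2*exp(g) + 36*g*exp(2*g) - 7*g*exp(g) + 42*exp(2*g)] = (g^3 - 12*g^2*exp(g) - 3*g^2 + 60*g*exp(g) - 19*g + 120*exp(g) - 7)*exp(g)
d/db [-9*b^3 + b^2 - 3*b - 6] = -27*b^2 + 2*b - 3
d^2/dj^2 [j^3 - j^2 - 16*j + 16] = 6*j - 2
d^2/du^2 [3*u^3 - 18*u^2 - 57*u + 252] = 18*u - 36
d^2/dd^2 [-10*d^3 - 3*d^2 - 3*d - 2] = -60*d - 6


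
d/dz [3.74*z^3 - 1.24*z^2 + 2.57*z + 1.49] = 11.22*z^2 - 2.48*z + 2.57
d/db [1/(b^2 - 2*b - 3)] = 2*(1 - b)/(-b^2 + 2*b + 3)^2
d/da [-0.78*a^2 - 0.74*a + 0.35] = -1.56*a - 0.74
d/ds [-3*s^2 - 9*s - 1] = -6*s - 9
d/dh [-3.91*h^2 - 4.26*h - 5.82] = -7.82*h - 4.26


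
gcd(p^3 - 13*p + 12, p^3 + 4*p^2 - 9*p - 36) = p^2 + p - 12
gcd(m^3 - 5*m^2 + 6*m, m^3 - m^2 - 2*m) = m^2 - 2*m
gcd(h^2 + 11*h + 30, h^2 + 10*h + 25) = h + 5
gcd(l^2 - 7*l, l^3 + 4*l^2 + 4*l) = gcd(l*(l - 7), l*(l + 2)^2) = l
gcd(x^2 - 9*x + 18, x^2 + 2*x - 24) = 1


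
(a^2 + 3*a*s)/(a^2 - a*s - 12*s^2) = a/(a - 4*s)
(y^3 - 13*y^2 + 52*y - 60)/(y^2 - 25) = (y^2 - 8*y + 12)/(y + 5)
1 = 1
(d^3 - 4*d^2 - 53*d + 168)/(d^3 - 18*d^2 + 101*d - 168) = (d + 7)/(d - 7)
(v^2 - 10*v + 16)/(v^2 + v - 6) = (v - 8)/(v + 3)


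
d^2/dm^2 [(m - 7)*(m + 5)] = 2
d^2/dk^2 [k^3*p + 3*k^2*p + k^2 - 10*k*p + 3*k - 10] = 6*k*p + 6*p + 2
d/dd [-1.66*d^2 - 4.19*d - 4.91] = -3.32*d - 4.19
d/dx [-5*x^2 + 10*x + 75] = 10 - 10*x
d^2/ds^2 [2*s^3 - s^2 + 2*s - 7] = 12*s - 2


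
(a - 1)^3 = a^3 - 3*a^2 + 3*a - 1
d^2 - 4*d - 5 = (d - 5)*(d + 1)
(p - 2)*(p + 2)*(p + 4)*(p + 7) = p^4 + 11*p^3 + 24*p^2 - 44*p - 112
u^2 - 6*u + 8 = (u - 4)*(u - 2)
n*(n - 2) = n^2 - 2*n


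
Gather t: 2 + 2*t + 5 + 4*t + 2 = 6*t + 9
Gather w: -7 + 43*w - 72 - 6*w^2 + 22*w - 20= -6*w^2 + 65*w - 99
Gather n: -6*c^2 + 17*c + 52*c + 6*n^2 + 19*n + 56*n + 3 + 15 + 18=-6*c^2 + 69*c + 6*n^2 + 75*n + 36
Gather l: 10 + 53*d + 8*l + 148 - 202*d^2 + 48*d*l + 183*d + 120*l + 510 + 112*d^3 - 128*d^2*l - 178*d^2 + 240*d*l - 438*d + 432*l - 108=112*d^3 - 380*d^2 - 202*d + l*(-128*d^2 + 288*d + 560) + 560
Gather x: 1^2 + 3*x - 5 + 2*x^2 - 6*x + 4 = 2*x^2 - 3*x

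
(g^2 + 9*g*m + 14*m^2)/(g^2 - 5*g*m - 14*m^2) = (g + 7*m)/(g - 7*m)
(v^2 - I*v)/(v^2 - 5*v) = (v - I)/(v - 5)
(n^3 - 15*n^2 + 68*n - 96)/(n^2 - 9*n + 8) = (n^2 - 7*n + 12)/(n - 1)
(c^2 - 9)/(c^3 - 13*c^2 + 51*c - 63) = (c + 3)/(c^2 - 10*c + 21)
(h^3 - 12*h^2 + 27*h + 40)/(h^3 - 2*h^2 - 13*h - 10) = (h - 8)/(h + 2)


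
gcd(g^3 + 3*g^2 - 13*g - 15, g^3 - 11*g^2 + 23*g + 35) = g + 1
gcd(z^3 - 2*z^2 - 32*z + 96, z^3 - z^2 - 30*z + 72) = z^2 + 2*z - 24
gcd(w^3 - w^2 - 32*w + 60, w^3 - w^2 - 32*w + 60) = w^3 - w^2 - 32*w + 60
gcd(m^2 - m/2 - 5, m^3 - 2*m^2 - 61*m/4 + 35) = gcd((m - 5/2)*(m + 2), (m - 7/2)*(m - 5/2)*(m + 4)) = m - 5/2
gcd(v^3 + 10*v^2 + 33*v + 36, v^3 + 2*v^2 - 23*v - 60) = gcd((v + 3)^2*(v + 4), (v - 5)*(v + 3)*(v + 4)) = v^2 + 7*v + 12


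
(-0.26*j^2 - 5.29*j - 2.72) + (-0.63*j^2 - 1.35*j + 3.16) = -0.89*j^2 - 6.64*j + 0.44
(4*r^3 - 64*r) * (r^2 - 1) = 4*r^5 - 68*r^3 + 64*r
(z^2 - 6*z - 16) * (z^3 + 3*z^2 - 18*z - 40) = z^5 - 3*z^4 - 52*z^3 + 20*z^2 + 528*z + 640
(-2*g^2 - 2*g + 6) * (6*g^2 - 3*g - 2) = -12*g^4 - 6*g^3 + 46*g^2 - 14*g - 12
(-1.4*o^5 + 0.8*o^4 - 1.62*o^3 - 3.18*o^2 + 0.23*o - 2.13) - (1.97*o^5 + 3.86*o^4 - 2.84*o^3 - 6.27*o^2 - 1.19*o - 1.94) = -3.37*o^5 - 3.06*o^4 + 1.22*o^3 + 3.09*o^2 + 1.42*o - 0.19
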